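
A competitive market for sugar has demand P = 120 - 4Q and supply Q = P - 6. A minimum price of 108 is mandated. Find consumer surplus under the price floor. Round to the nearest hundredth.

Rewriting supply in inverse form: P = 6 + Q.
Free-market equilibrium: 120 - 4Q = 6 + Q gives Q* = 22.8, P* = 28.8.
At P = 108, buyers demand (120 - 108)/4 = 3 while sellers would supply more, so the quantity traded is 3 at price 108.
CS is the triangle under demand above 108: (1/2)(3)(120 - 108) = 18.

18.00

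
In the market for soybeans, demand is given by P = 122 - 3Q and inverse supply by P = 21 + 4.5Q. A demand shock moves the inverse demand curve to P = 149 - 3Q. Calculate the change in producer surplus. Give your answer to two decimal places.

247.32

Initial equilibrium: Q_0 = 13.4667, P_0 = 81.6; CS_0 = (1/2)(13.4667)(40.4) = 272.0267, PS_0 = (1/2)(13.4667)(60.6) = 408.04.
New equilibrium: 149 - 3Q = 21 + 4.5Q gives Q_1 = 17.0667, P_1 = 97.8; CS_1 = 436.9067, PS_1 = 655.36.
Change in producer surplus = 655.36 - 408.04 = 247.32.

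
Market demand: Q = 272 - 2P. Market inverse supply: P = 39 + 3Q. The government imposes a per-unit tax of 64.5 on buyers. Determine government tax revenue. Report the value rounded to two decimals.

Rewriting demand in inverse form: P = 136 - 0.5Q.
Without the tax, 136 - 0.5Q = 39 + 3Q so Q* = 27.7143 and P* = 122.1429.
A tax on buyers shifts demand down by 64.5: (136 - 64.5) - 0.5Q = 39 + 3Q, so Q_t = 9.2857. Buyers pay P_b = 131.3571; sellers receive P_s = P_b - 64.5 = 66.8571.
Tax revenue = t x Q_t = 64.5 x 9.2857 = 598.9286.

598.93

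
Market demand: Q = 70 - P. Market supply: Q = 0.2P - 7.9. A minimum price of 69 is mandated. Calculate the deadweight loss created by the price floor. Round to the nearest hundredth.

50.02

Rewriting demand in inverse form: P = 70 - Q.
Rewriting supply in inverse form: P = 39.5 + 5Q.
Without the control, 70 - Q = 39.5 + 5Q so Q* = 5.0833 and P* = 64.9167.
At P = 69, buyers demand (70 - 69)/1 = 1 while sellers would supply more, so the quantity traded is 1 at price 69.
The lost-trades triangle has base Q* - 1 = 4.0833 and height equal to the gap between the curves at Q = 1, which is 69 - 44.5 = 24.5. DWL = (1/2)(4.0833)(24.5) = 50.0208.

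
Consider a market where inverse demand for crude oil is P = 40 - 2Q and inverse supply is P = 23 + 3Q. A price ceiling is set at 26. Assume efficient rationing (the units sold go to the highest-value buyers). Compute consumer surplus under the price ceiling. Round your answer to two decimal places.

Without the control, 40 - 2Q = 23 + 3Q so Q* = 3.4 and P* = 33.2.
At the ceiling price 26, quantity supplied is (26 - 23)/3 = 1; supply is the short side, so Q = 1 trades at P = 26.
The demand price at Q = 1 is 38. CS is the trapezoid between demand and 26 over [0, 1]: (1/2)[(40 - 26) + (38 - 26)](1) = 13.

13.00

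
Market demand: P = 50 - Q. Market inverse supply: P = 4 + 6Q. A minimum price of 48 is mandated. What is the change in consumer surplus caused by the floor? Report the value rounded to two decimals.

-19.59

Free-market equilibrium: 50 - Q = 4 + 6Q gives Q* = 6.5714, P* = 43.4286.
At P = 48, buyers demand (50 - 48)/1 = 2 while sellers would supply more, so the quantity traded is 2 at price 48.
CS goes from (1/2)(6.5714)(6.5714) = 21.5918 to 2 (computed as (50 - 48)(2) - (1/2)(1)(2)^2), a change of -19.5918.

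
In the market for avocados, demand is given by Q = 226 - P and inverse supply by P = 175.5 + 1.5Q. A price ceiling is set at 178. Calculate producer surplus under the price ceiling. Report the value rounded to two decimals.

Rewriting demand in inverse form: P = 226 - Q.
Without the control, 226 - Q = 175.5 + 1.5Q so Q* = 20.2 and P* = 205.8.
At the ceiling price 178, quantity supplied is (178 - 175.5)/1.5 = 1.6667; supply is the short side, so Q = 1.6667 trades at P = 178.
PS is the triangle above supply below 178: (1/2)(1.6667)(178 - 175.5) = 2.0833.

2.08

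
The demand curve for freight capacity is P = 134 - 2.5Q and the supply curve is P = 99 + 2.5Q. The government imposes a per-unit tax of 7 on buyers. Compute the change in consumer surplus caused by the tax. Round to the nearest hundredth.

Without the tax, 134 - 2.5Q = 99 + 2.5Q so Q* = 7 and P* = 116.5.
With the tax, buyers' net willingness to pay falls by 7: (134 - 7) - 2.5Q = 99 + 2.5Q, so Q_t = 5.6. Buyers pay P_b = 120; sellers receive P_s = P_b - 7 = 113.
Consumers lose the trapezoid between P* and P_b out to Q_t plus the triangle from Q_t to Q*: change in CS = 39.2 - 61.25 = -22.05.

-22.05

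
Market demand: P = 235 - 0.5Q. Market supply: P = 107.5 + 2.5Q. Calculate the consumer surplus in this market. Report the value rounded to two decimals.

451.56

Equilibrium: 235 - 0.5Q = 107.5 + 2.5Q, so Q* = 42.5 and P* = 213.75.
The demand choke price is 235, so CS = (1/2)(Q*)(235 - P*) = (1/2)(42.5)(21.25) = 451.5625.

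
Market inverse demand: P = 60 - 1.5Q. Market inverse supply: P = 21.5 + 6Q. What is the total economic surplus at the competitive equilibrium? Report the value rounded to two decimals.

Set 60 - 1.5Q = 21.5 + 6Q, which gives 38.5 = 7.5Q, so Q* = 5.1333 and P* = 60 - 1.5(5.1333) = 52.3.
Total surplus is the full triangle between the curves from 0 to Q*: (1/2)(5.1333)(60 - 21.5) = 98.8167.

98.82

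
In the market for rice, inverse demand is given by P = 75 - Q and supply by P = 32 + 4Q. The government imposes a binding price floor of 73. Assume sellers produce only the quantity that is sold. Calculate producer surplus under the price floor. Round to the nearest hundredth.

74.00

Without the control, 75 - Q = 32 + 4Q so Q* = 8.6 and P* = 66.4.
At P = 73, buyers demand (75 - 73)/1 = 2 while sellers would supply more, so the quantity traded is 2 at price 73.
The supply price at Q = 2 is 40. PS is the trapezoid between 73 and supply over [0, 2]: (1/2)[(73 - 32) + (73 - 40)](2) = 74.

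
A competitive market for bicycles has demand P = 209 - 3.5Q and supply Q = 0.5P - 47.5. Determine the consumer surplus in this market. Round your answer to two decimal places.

751.83

Rewriting supply in inverse form: P = 95 + 2Q.
Setting demand equal to supply, 114 = 5.5Q, so Q* = 20.7273 and P* = 136.4545.
Consumer surplus is the triangle under demand above P*: (1/2)(20.7273)(209 - 136.4545) = (1/2)(20.7273)(72.5455) = 751.8347.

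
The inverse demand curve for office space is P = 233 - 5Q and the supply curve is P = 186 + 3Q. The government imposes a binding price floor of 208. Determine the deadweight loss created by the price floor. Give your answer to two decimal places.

Without the control, 233 - 5Q = 186 + 3Q so Q* = 5.875 and P* = 203.625.
At P = 208, buyers demand (233 - 208)/5 = 5 while sellers would supply more, so the quantity traded is 5 at price 208.
At Q = 5 the demand price is 208 and the supply price is 201. Deadweight loss is the triangle between the curves from 5 to 5.875: (1/2)(208 - 201)(5.875 - 5) = 3.0625.

3.06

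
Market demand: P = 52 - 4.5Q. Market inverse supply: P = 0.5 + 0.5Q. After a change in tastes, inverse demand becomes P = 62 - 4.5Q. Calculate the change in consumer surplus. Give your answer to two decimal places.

101.70

Initial equilibrium: Q_0 = 10.3, P_0 = 5.65; CS_0 = (1/2)(10.3)(46.35) = 238.7025, PS_0 = (1/2)(10.3)(5.15) = 26.5225.
New equilibrium: 62 - 4.5Q = 0.5 + 0.5Q gives Q_1 = 12.3, P_1 = 6.65; CS_1 = 340.4025, PS_1 = 37.8225.
Change in consumer surplus = 340.4025 - 238.7025 = 101.7.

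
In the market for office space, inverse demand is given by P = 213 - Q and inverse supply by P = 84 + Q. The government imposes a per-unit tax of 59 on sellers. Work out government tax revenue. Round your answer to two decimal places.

Without the tax, 213 - Q = 84 + Q so Q* = 64.5 and P* = 148.5.
A tax on sellers shifts supply up by 59: 213 - Q = 84 + Q + 59, so Q_t = 35. Buyers pay P_b = 178; sellers receive P_s = P_b - 59 = 119.
Tax revenue = t x Q_t = 59 x 35 = 2065.

2065.00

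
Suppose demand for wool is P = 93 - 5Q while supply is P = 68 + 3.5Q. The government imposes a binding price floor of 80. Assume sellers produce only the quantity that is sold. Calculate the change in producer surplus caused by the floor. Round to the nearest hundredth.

Free-market equilibrium: 93 - 5Q = 68 + 3.5Q gives Q* = 2.9412, P* = 78.2941.
At P = 80, buyers demand (93 - 80)/5 = 2.6 while sellers would supply more, so the quantity traded is 2.6 at price 80.
PS goes from (1/2)(2.9412)(10.2941) = 15.1384 to 19.37 (computed as (80 - 68)(2.6) - (1/2)(3.5)(2.6)^2), a change of 4.2316.

4.23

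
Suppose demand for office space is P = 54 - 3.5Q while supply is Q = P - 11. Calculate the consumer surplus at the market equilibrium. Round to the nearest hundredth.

159.79

Rewriting supply in inverse form: P = 11 + Q.
Equilibrium: 54 - 3.5Q = 11 + Q, so Q* = 9.5556 and P* = 20.5556.
Consumer surplus is the triangle under demand above P*: (1/2)(9.5556)(54 - 20.5556) = (1/2)(9.5556)(33.4444) = 159.7901.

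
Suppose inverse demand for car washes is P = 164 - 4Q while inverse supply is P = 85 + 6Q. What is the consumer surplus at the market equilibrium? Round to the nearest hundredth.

Set 164 - 4Q = 85 + 6Q, which gives 79 = 10Q, so Q* = 7.9 and P* = 164 - 4(7.9) = 132.4.
The demand choke price is 164, so CS = (1/2)(Q*)(164 - P*) = (1/2)(7.9)(31.6) = 124.82.

124.82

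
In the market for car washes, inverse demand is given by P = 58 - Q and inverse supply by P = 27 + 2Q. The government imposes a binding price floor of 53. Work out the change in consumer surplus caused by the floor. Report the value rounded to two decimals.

-40.89

Without the control, 58 - Q = 27 + 2Q so Q* = 10.3333 and P* = 47.6667.
At P = 53, buyers demand (58 - 53)/1 = 5 while sellers would supply more, so the quantity traded is 5 at price 53.
CS goes from (1/2)(10.3333)(10.3333) = 53.3889 to 12.5 (computed as (58 - 53)(5) - (1/2)(1)(5)^2), a change of -40.8889.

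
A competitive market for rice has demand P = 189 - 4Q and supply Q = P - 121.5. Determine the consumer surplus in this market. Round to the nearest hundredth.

364.50

Rewriting supply in inverse form: P = 121.5 + Q.
Equilibrium: 189 - 4Q = 121.5 + Q, so Q* = 13.5 and P* = 135.
CS is the area between the demand curve and P* from 0 to Q*: (1/2)(13.5)(54) = 364.5.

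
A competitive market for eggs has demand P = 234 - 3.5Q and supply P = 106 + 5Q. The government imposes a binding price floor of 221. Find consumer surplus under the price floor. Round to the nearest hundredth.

Without the control, 234 - 3.5Q = 106 + 5Q so Q* = 15.0588 and P* = 181.2941.
At the floor price 221, quantity demanded is (234 - 221)/3.5 = 3.7143; demand is the short side, so Q = 3.7143 trades at P = 221.
CS is the triangle under demand above 221: (1/2)(3.7143)(234 - 221) = 24.1429.

24.14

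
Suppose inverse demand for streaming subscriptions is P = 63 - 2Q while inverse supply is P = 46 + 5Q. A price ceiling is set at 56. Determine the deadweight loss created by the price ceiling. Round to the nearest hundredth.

Free-market equilibrium: 63 - 2Q = 46 + 5Q gives Q* = 2.4286, P* = 58.1429.
At the ceiling price 56, quantity supplied is (56 - 46)/5 = 2; supply is the short side, so Q = 2 trades at P = 56.
At Q = 2 the demand price is 59 and the supply price is 56. Deadweight loss is the triangle between the curves from 2 to 2.4286: (1/2)(59 - 56)(2.4286 - 2) = 0.6429.

0.64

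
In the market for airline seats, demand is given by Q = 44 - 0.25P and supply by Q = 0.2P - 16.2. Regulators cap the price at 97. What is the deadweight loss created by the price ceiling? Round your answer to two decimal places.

Rewriting demand in inverse form: P = 176 - 4Q.
Rewriting supply in inverse form: P = 81 + 5Q.
Without the control, 176 - 4Q = 81 + 5Q so Q* = 10.5556 and P* = 133.7778.
At the ceiling price 97, quantity supplied is (97 - 81)/5 = 3.2; supply is the short side, so Q = 3.2 trades at P = 97.
The lost-trades triangle has base Q* - 3.2 = 7.3556 and height equal to the gap between the curves at Q = 3.2, which is 163.2 - 97 = 66.2. DWL = (1/2)(7.3556)(66.2) = 243.4689.

243.47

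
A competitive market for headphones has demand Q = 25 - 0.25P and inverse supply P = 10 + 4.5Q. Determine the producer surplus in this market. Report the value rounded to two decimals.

Rewriting demand in inverse form: P = 100 - 4Q.
Equilibrium: 100 - 4Q = 10 + 4.5Q, so Q* = 10.5882 and P* = 57.6471.
Producer surplus is the triangle above supply below P*: (1/2)(10.5882)(57.6471 - 10) = (1/2)(10.5882)(47.6471) = 252.2491.

252.25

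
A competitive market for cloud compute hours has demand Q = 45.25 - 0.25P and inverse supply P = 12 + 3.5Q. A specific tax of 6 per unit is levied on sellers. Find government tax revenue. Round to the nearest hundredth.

Rewriting demand in inverse form: P = 181 - 4Q.
Without the tax, 181 - 4Q = 12 + 3.5Q so Q* = 22.5333 and P* = 90.8667.
With the tax, sellers need 6 more per unit: 181 - 4Q = 12 + 3.5Q + 6, so Q_t = 21.7333. Buyers pay P_b = 94.0667; sellers receive P_s = P_b - 6 = 88.0667.
Tax revenue = t x Q_t = 6 x 21.7333 = 130.4.

130.40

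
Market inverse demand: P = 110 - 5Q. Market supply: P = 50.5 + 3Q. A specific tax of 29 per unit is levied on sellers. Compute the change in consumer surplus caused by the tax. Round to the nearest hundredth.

Without the tax, 110 - 5Q = 50.5 + 3Q so Q* = 7.4375 and P* = 72.8125.
With the tax, sellers need 29 more per unit: 110 - 5Q = 50.5 + 3Q + 29, so Q_t = 3.8125. Buyers pay P_b = 90.9375; sellers receive P_s = P_b - 29 = 61.9375.
CS falls from (1/2)(7.4375)(37.1875) = 138.291 to (1/2)(3.8125)(19.0625) = 36.3379, a change of -101.9531.

-101.95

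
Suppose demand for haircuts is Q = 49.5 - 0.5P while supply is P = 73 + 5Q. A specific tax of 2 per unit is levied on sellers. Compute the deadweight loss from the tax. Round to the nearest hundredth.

0.29

Rewriting demand in inverse form: P = 99 - 2Q.
Without the tax, 99 - 2Q = 73 + 5Q so Q* = 3.7143 and P* = 91.5714.
With the tax, sellers need 2 more per unit: 99 - 2Q = 73 + 5Q + 2, so Q_t = 3.4286. Buyers pay P_b = 92.1429; sellers receive P_s = P_b - 2 = 90.1429.
Deadweight loss is the triangle between the curves from Q_t to Q*: (1/2)(3.7143 - 3.4286)(2) = 0.2857.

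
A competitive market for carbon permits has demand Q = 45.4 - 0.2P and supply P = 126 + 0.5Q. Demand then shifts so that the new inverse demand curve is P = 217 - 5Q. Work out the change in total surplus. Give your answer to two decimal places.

-174.55

Rewriting demand in inverse form: P = 227 - 5Q.
Initial equilibrium: Q_0 = 18.3636, P_0 = 135.1818; CS_0 = (1/2)(18.3636)(91.8182) = 843.0579, PS_0 = (1/2)(18.3636)(9.1818) = 84.3058.
New equilibrium: 217 - 5Q = 126 + 0.5Q gives Q_1 = 16.5455, P_1 = 134.2727; CS_1 = 684.3802, PS_1 = 68.438.
Change in total surplus = (684.3802 + 68.438) - (843.0579 + 84.3058) = -174.5455.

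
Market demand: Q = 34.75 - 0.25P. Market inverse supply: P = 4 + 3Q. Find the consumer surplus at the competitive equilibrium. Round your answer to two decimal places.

Rewriting demand in inverse form: P = 139 - 4Q.
Set 139 - 4Q = 4 + 3Q, which gives 135 = 7Q, so Q* = 19.2857 and P* = 139 - 4(19.2857) = 61.8571.
Consumer surplus is the triangle under demand above P*: (1/2)(19.2857)(139 - 61.8571) = (1/2)(19.2857)(77.1429) = 743.8776.

743.88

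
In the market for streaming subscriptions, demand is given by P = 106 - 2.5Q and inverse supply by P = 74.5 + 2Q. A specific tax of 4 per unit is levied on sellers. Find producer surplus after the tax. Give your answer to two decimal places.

37.35

Pre-tax equilibrium: 106 - 2.5Q = 74.5 + 2Q gives Q* = 7, P* = 88.5.
With the tax, sellers need 4 more per unit: 106 - 2.5Q = 74.5 + 2Q + 4, so Q_t = 6.1111. Buyers pay P_b = 90.7222; sellers receive P_s = P_b - 4 = 86.7222.
Producer surplus is the triangle above supply below P_s: (1/2)(6.1111)(86.7222 - 74.5) = 37.3457.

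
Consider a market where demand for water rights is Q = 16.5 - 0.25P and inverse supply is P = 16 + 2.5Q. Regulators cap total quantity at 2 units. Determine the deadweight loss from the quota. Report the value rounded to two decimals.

105.31

Rewriting demand in inverse form: P = 66 - 4Q.
Unrestricted equilibrium: Q* = (66 - 16)/(4 + 2.5) = 7.6923.
At Q = 2 the demand price is 66 - 4(2) = 58 and the supply price is 16 + 2.5(2) = 21.
DWL = (1/2)(gap between curves at 2) x (Q* - 2) = (1/2)(37)(5.6923) = 105.3077.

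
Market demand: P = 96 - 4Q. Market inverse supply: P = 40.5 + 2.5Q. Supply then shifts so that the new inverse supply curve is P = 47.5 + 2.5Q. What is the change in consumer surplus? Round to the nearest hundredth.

Initial equilibrium: Q_0 = 8.5385, P_0 = 61.8462; CS_0 = (1/2)(8.5385)(34.1538) = 145.8107, PS_0 = (1/2)(8.5385)(21.3462) = 91.1317.
New equilibrium: 96 - 4Q = 47.5 + 2.5Q gives Q_1 = 7.4615, P_1 = 66.1538; CS_1 = 111.3491, PS_1 = 69.5932.
Change in consumer surplus = 111.3491 - 145.8107 = -34.4615.

-34.46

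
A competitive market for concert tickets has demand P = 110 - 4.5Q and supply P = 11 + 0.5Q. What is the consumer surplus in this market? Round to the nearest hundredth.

882.09

Setting demand equal to supply, 99 = 5Q, so Q* = 19.8 and P* = 20.9.
Consumer surplus is the triangle under demand above P*: (1/2)(19.8)(110 - 20.9) = (1/2)(19.8)(89.1) = 882.09.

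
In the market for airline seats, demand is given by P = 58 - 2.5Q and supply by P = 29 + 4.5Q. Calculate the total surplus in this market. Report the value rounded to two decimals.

60.07

Equilibrium: 58 - 2.5Q = 29 + 4.5Q, so Q* = 4.1429 and P* = 47.6429.
Total surplus is the full triangle between the curves from 0 to Q*: (1/2)(4.1429)(58 - 29) = 60.0714.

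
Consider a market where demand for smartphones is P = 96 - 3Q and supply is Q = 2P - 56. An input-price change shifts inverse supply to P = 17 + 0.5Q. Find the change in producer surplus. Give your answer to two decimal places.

Rewriting supply in inverse form: P = 28 + 0.5Q.
Initial equilibrium: Q_0 = 19.4286, P_0 = 37.7143; CS_0 = (1/2)(19.4286)(58.2857) = 566.2041, PS_0 = (1/2)(19.4286)(9.7143) = 94.3673.
New equilibrium: 96 - 3Q = 17 + 0.5Q gives Q_1 = 22.5714, P_1 = 28.2857; CS_1 = 764.2041, PS_1 = 127.3673.
Change in producer surplus = 127.3673 - 94.3673 = 33.

33.00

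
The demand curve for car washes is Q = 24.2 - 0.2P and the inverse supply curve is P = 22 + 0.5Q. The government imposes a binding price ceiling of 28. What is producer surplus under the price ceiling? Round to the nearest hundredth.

36.00

Rewriting demand in inverse form: P = 121 - 5Q.
Without the control, 121 - 5Q = 22 + 0.5Q so Q* = 18 and P* = 31.
At P = 28, sellers supply (28 - 22)/0.5 = 12 while buyers want more, so the quantity traded is 12 at price 28.
PS is the triangle above supply below 28: (1/2)(12)(28 - 22) = 36.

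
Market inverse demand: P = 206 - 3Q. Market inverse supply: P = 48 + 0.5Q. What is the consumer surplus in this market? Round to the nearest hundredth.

Set 206 - 3Q = 48 + 0.5Q, which gives 158 = 3.5Q, so Q* = 45.1429 and P* = 206 - 3(45.1429) = 70.5714.
The demand choke price is 206, so CS = (1/2)(Q*)(206 - P*) = (1/2)(45.1429)(135.4286) = 3056.8163.

3056.82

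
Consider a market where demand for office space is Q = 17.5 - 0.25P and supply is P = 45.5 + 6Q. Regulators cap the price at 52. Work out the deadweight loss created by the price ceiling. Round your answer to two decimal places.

9.34

Rewriting demand in inverse form: P = 70 - 4Q.
Without the control, 70 - 4Q = 45.5 + 6Q so Q* = 2.45 and P* = 60.2.
At P = 52, sellers supply (52 - 45.5)/6 = 1.0833 while buyers want more, so the quantity traded is 1.0833 at price 52.
The lost-trades triangle has base Q* - 1.0833 = 1.3667 and height equal to the gap between the curves at Q = 1.0833, which is 65.6667 - 52 = 13.6667. DWL = (1/2)(1.3667)(13.6667) = 9.3389.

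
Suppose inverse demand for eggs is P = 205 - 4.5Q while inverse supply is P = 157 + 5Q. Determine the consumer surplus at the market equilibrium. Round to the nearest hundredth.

57.44

Set 205 - 4.5Q = 157 + 5Q, which gives 48 = 9.5Q, so Q* = 5.0526 and P* = 205 - 4.5(5.0526) = 182.2632.
The demand choke price is 205, so CS = (1/2)(Q*)(205 - P*) = (1/2)(5.0526)(22.7368) = 57.4404.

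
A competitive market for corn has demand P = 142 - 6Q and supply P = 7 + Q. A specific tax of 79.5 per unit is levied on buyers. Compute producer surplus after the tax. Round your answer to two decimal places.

Without the tax, 142 - 6Q = 7 + Q so Q* = 19.2857 and P* = 26.2857.
With the tax, buyers' net willingness to pay falls by 79.5: (142 - 79.5) - 6Q = 7 + Q, so Q_t = 7.9286. Buyers pay P_b = 94.4286; sellers receive P_s = P_b - 79.5 = 14.9286.
Producer surplus is the triangle above supply below P_s: (1/2)(7.9286)(14.9286 - 7) = 31.4311.

31.43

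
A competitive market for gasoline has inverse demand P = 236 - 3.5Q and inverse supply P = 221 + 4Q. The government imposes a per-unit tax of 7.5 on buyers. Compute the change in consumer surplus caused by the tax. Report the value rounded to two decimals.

-5.25

Pre-tax equilibrium: 236 - 3.5Q = 221 + 4Q gives Q* = 2, P* = 229.
A tax on buyers shifts demand down by 7.5: (236 - 7.5) - 3.5Q = 221 + 4Q, so Q_t = 1. Buyers pay P_b = 232.5; sellers receive P_s = P_b - 7.5 = 225.
Consumers lose the trapezoid between P* and P_b out to Q_t plus the triangle from Q_t to Q*: change in CS = 1.75 - 7 = -5.25.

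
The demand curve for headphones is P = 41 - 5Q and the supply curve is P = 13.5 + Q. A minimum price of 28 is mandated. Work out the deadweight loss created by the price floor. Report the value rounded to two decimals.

Without the control, 41 - 5Q = 13.5 + Q so Q* = 4.5833 and P* = 18.0833.
At the floor price 28, quantity demanded is (41 - 28)/5 = 2.6; demand is the short side, so Q = 2.6 trades at P = 28.
The lost-trades triangle has base Q* - 2.6 = 1.9833 and height equal to the gap between the curves at Q = 2.6, which is 28 - 16.1 = 11.9. DWL = (1/2)(1.9833)(11.9) = 11.8008.

11.80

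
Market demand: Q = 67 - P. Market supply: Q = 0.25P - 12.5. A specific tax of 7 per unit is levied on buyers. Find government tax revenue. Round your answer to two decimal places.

14.00

Rewriting demand in inverse form: P = 67 - Q.
Rewriting supply in inverse form: P = 50 + 4Q.
Pre-tax equilibrium: 67 - Q = 50 + 4Q gives Q* = 3.4, P* = 63.6.
With the tax, buyers' net willingness to pay falls by 7: (67 - 7) - Q = 50 + 4Q, so Q_t = 2. Buyers pay P_b = 65; sellers receive P_s = P_b - 7 = 58.
Tax revenue = t x Q_t = 7 x 2 = 14.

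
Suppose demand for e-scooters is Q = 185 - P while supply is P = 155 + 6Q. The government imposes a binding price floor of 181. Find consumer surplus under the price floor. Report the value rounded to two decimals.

8.00

Rewriting demand in inverse form: P = 185 - Q.
Without the control, 185 - Q = 155 + 6Q so Q* = 4.2857 and P* = 180.7143.
At P = 181, buyers demand (185 - 181)/1 = 4 while sellers would supply more, so the quantity traded is 4 at price 181.
CS is the triangle under demand above 181: (1/2)(4)(185 - 181) = 8.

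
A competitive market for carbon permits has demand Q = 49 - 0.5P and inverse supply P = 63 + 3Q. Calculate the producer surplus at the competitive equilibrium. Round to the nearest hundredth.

73.50

Rewriting demand in inverse form: P = 98 - 2Q.
Equilibrium: 98 - 2Q = 63 + 3Q, so Q* = 7 and P* = 84.
The supply curve's price intercept is 63, so PS = (1/2)(Q*)(P* - 63) = (1/2)(7)(21) = 73.5.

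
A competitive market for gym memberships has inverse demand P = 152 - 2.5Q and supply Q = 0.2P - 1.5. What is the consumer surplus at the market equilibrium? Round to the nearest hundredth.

Rewriting supply in inverse form: P = 7.5 + 5Q.
Set 152 - 2.5Q = 7.5 + 5Q, which gives 144.5 = 7.5Q, so Q* = 19.2667 and P* = 152 - 2.5(19.2667) = 103.8333.
The demand choke price is 152, so CS = (1/2)(Q*)(152 - P*) = (1/2)(19.2667)(48.1667) = 464.0056.

464.01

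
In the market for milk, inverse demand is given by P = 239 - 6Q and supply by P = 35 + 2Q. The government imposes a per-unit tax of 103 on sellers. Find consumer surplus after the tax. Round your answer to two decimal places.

478.17

Without the tax, 239 - 6Q = 35 + 2Q so Q* = 25.5 and P* = 86.
A tax on sellers shifts supply up by 103: 239 - 6Q = 35 + 2Q + 103, so Q_t = 12.625. Buyers pay P_b = 163.25; sellers receive P_s = P_b - 103 = 60.25.
CS = (1/2)(Q_t)(239 - P_b) = (1/2)(12.625)(75.75) = 478.1719.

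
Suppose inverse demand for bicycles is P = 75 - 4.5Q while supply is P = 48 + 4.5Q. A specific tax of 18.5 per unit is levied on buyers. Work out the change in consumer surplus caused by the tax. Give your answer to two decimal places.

-18.24

Without the tax, 75 - 4.5Q = 48 + 4.5Q so Q* = 3 and P* = 61.5.
A tax on buyers shifts demand down by 18.5: (75 - 18.5) - 4.5Q = 48 + 4.5Q, so Q_t = 0.9444. Buyers pay P_b = 70.75; sellers receive P_s = P_b - 18.5 = 52.25.
CS falls from (1/2)(3)(13.5) = 20.25 to (1/2)(0.9444)(4.25) = 2.0069, a change of -18.2431.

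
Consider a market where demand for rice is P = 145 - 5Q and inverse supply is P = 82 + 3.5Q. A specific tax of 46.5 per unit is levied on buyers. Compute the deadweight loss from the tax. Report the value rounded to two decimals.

127.19

Pre-tax equilibrium: 145 - 5Q = 82 + 3.5Q gives Q* = 7.4118, P* = 107.9412.
A tax on buyers shifts demand down by 46.5: (145 - 46.5) - 5Q = 82 + 3.5Q, so Q_t = 1.9412. Buyers pay P_b = 135.2941; sellers receive P_s = P_b - 46.5 = 88.7941.
Deadweight loss is the triangle between the curves from Q_t to Q*: (1/2)(7.4118 - 1.9412)(46.5) = 127.1912.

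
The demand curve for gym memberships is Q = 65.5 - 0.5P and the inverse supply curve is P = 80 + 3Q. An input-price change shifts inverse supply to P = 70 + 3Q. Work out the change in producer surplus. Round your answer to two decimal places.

Rewriting demand in inverse form: P = 131 - 2Q.
Initial equilibrium: Q_0 = 10.2, P_0 = 110.6; CS_0 = (1/2)(10.2)(20.4) = 104.04, PS_0 = (1/2)(10.2)(30.6) = 156.06.
New equilibrium: 131 - 2Q = 70 + 3Q gives Q_1 = 12.2, P_1 = 106.6; CS_1 = 148.84, PS_1 = 223.26.
Change in producer surplus = 223.26 - 156.06 = 67.2.

67.20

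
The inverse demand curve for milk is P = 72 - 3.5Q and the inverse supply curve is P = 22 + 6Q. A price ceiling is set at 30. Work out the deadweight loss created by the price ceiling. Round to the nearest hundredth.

73.36

Free-market equilibrium: 72 - 3.5Q = 22 + 6Q gives Q* = 5.2632, P* = 53.5789.
At P = 30, sellers supply (30 - 22)/6 = 1.3333 while buyers want more, so the quantity traded is 1.3333 at price 30.
At Q = 1.3333 the demand price is 67.3333 and the supply price is 30. Deadweight loss is the triangle between the curves from 1.3333 to 5.2632: (1/2)(67.3333 - 30)(5.2632 - 1.3333) = 73.3567.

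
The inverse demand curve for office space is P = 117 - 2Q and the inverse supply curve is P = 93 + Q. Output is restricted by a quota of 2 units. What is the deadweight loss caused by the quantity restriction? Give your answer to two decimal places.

Unrestricted equilibrium: Q* = (117 - 93)/(2 + 1) = 8.
At Q = 2 the demand price is 117 - 2(2) = 113 and the supply price is 93 + (2) = 95.
Deadweight loss is the triangle between the curves from 2 to 8: (1/2)(113 - 95)(8 - 2) = 54.

54.00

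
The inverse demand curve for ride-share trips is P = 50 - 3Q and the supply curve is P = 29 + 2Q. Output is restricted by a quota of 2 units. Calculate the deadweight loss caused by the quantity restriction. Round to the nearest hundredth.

12.10

Unrestricted equilibrium: Q* = (50 - 29)/(3 + 2) = 4.2.
At Q = 2 the demand price is 50 - 3(2) = 44 and the supply price is 29 + 2(2) = 33.
DWL = (1/2)(gap between curves at 2) x (Q* - 2) = (1/2)(11)(2.2) = 12.1.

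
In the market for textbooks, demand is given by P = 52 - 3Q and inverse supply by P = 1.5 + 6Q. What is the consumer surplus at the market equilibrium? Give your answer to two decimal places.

47.23

Equilibrium: 52 - 3Q = 1.5 + 6Q, so Q* = 5.6111 and P* = 35.1667.
The demand choke price is 52, so CS = (1/2)(Q*)(52 - P*) = (1/2)(5.6111)(16.8333) = 47.2269.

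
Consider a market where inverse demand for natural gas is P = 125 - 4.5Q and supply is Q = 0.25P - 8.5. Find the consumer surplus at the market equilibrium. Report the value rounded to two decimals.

257.89

Rewriting supply in inverse form: P = 34 + 4Q.
Setting demand equal to supply, 91 = 8.5Q, so Q* = 10.7059 and P* = 76.8235.
Consumer surplus is the triangle under demand above P*: (1/2)(10.7059)(125 - 76.8235) = (1/2)(10.7059)(48.1765) = 257.8858.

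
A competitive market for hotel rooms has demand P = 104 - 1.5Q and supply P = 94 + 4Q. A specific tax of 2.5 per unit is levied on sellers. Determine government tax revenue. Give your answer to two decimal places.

3.41

Without the tax, 104 - 1.5Q = 94 + 4Q so Q* = 1.8182 and P* = 101.2727.
With the tax, sellers need 2.5 more per unit: 104 - 1.5Q = 94 + 4Q + 2.5, so Q_t = 1.3636. Buyers pay P_b = 101.9545; sellers receive P_s = P_b - 2.5 = 99.4545.
Revenue is the tax times quantity traded: 2.5 x 1.3636 = 3.4091.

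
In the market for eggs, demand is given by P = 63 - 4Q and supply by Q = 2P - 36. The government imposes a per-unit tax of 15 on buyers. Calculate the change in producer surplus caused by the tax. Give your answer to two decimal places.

Rewriting supply in inverse form: P = 18 + 0.5Q.
Pre-tax equilibrium: 63 - 4Q = 18 + 0.5Q gives Q* = 10, P* = 23.
With the tax, buyers' net willingness to pay falls by 15: (63 - 15) - 4Q = 18 + 0.5Q, so Q_t = 6.6667. Buyers pay P_b = 36.3333; sellers receive P_s = P_b - 15 = 21.3333.
PS falls from (1/2)(10)(5) = 25 to (1/2)(6.6667)(3.3333) = 11.1111, a change of -13.8889.

-13.89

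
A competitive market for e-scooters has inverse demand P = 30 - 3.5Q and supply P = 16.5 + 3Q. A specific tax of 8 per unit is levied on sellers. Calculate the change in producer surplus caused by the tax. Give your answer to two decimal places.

Pre-tax equilibrium: 30 - 3.5Q = 16.5 + 3Q gives Q* = 2.0769, P* = 22.7308.
With the tax, sellers need 8 more per unit: 30 - 3.5Q = 16.5 + 3Q + 8, so Q_t = 0.8462. Buyers pay P_b = 27.0385; sellers receive P_s = P_b - 8 = 19.0385.
PS falls from (1/2)(2.0769)(6.2308) = 6.4704 to (1/2)(0.8462)(2.5385) = 1.074, a change of -5.3964.

-5.40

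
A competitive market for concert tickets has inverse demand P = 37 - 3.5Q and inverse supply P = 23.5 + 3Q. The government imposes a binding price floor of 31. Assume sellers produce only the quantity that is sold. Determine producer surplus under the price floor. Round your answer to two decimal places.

8.45

Without the control, 37 - 3.5Q = 23.5 + 3Q so Q* = 2.0769 and P* = 29.7308.
At the floor price 31, quantity demanded is (37 - 31)/3.5 = 1.7143; demand is the short side, so Q = 1.7143 trades at P = 31.
The supply price at Q = 1.7143 is 28.6429. PS is the trapezoid between 31 and supply over [0, 1.7143]: (1/2)[(31 - 23.5) + (31 - 28.6429)](1.7143) = 8.449.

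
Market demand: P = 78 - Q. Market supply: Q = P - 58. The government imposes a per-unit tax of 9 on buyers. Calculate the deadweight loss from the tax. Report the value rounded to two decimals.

20.25

Rewriting supply in inverse form: P = 58 + Q.
Without the tax, 78 - Q = 58 + Q so Q* = 10 and P* = 68.
A tax on buyers shifts demand down by 9: (78 - 9) - Q = 58 + Q, so Q_t = 5.5. Buyers pay P_b = 72.5; sellers receive P_s = P_b - 9 = 63.5.
Deadweight loss is the triangle between the curves from Q_t to Q*: (1/2)(10 - 5.5)(9) = 20.25.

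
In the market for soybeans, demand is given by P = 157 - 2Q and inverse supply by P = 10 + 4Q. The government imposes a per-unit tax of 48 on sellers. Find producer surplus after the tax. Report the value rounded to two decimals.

544.50

Pre-tax equilibrium: 157 - 2Q = 10 + 4Q gives Q* = 24.5, P* = 108.
With the tax, sellers need 48 more per unit: 157 - 2Q = 10 + 4Q + 48, so Q_t = 16.5. Buyers pay P_b = 124; sellers receive P_s = P_b - 48 = 76.
PS = (1/2)(Q_t)(P_s - 10) = (1/2)(16.5)(66) = 544.5.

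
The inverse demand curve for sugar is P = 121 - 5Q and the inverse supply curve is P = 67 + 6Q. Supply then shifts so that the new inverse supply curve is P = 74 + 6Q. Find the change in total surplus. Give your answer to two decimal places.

Initial equilibrium: Q_0 = 4.9091, P_0 = 96.4545; CS_0 = (1/2)(4.9091)(24.5455) = 60.2479, PS_0 = (1/2)(4.9091)(29.4545) = 72.2975.
New equilibrium: 121 - 5Q = 74 + 6Q gives Q_1 = 4.2727, P_1 = 99.6364; CS_1 = 45.6405, PS_1 = 54.7686.
Change in total surplus = (45.6405 + 54.7686) - (60.2479 + 72.2975) = -32.1364.

-32.14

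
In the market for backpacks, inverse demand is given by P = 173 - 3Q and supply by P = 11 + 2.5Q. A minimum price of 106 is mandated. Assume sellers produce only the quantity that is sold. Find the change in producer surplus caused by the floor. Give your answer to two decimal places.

413.73

Free-market equilibrium: 173 - 3Q = 11 + 2.5Q gives Q* = 29.4545, P* = 84.6364.
At the floor price 106, quantity demanded is (173 - 106)/3 = 22.3333; demand is the short side, so Q = 22.3333 trades at P = 106.
PS goes from (1/2)(29.4545)(73.6364) = 1084.4628 to 1498.1944 (computed as (106 - 11)(22.3333) - (1/2)(2.5)(22.3333)^2), a change of 413.7316.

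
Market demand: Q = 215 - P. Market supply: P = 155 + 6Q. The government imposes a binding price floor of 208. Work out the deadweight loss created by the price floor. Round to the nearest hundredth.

Rewriting demand in inverse form: P = 215 - Q.
Free-market equilibrium: 215 - Q = 155 + 6Q gives Q* = 8.5714, P* = 206.4286.
At P = 208, buyers demand (215 - 208)/1 = 7 while sellers would supply more, so the quantity traded is 7 at price 208.
At Q = 7 the demand price is 208 and the supply price is 197. Deadweight loss is the triangle between the curves from 7 to 8.5714: (1/2)(208 - 197)(8.5714 - 7) = 8.6429.

8.64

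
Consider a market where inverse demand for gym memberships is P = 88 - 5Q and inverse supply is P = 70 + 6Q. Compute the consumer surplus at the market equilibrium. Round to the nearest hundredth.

Set 88 - 5Q = 70 + 6Q, which gives 18 = 11Q, so Q* = 1.6364 and P* = 88 - 5(1.6364) = 79.8182.
Consumer surplus is the triangle under demand above P*: (1/2)(1.6364)(88 - 79.8182) = (1/2)(1.6364)(8.1818) = 6.6942.

6.69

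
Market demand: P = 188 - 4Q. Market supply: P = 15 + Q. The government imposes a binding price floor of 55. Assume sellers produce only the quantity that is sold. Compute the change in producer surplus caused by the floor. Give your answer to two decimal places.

178.64

Free-market equilibrium: 188 - 4Q = 15 + Q gives Q* = 34.6, P* = 49.6.
At the floor price 55, quantity demanded is (188 - 55)/4 = 33.25; demand is the short side, so Q = 33.25 trades at P = 55.
PS goes from (1/2)(34.6)(34.6) = 598.58 to 777.2188 (computed as (55 - 15)(33.25) - (1/2)(1)(33.25)^2), a change of 178.6387.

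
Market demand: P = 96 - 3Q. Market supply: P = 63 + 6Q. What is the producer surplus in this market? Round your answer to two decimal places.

Equilibrium: 96 - 3Q = 63 + 6Q, so Q* = 3.6667 and P* = 85.
The supply curve's price intercept is 63, so PS = (1/2)(Q*)(P* - 63) = (1/2)(3.6667)(22) = 40.3333.

40.33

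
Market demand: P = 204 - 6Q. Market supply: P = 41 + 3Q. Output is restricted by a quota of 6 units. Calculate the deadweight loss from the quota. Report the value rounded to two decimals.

660.06

Unrestricted equilibrium: Q* = (204 - 41)/(6 + 3) = 18.1111.
At Q = 6 the demand price is 204 - 6(6) = 168 and the supply price is 41 + 3(6) = 59.
Deadweight loss is the triangle between the curves from 6 to 18.1111: (1/2)(168 - 59)(18.1111 - 6) = 660.0556.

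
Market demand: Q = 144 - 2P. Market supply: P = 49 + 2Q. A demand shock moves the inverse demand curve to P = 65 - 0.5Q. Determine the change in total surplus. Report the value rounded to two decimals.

Rewriting demand in inverse form: P = 72 - 0.5Q.
Initial equilibrium: Q_0 = 9.2, P_0 = 67.4; CS_0 = (1/2)(9.2)(4.6) = 21.16, PS_0 = (1/2)(9.2)(18.4) = 84.64.
New equilibrium: 65 - 0.5Q = 49 + 2Q gives Q_1 = 6.4, P_1 = 61.8; CS_1 = 10.24, PS_1 = 40.96.
Change in total surplus = (10.24 + 40.96) - (21.16 + 84.64) = -54.6.

-54.60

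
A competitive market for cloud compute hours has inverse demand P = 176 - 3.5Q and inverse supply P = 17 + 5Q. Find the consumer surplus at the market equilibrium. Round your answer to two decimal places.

612.34

Setting demand equal to supply, 159 = 8.5Q, so Q* = 18.7059 and P* = 110.5294.
The demand choke price is 176, so CS = (1/2)(Q*)(176 - P*) = (1/2)(18.7059)(65.4706) = 612.3426.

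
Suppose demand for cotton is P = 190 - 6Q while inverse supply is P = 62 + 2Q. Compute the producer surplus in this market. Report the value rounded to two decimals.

Set 190 - 6Q = 62 + 2Q, which gives 128 = 8Q, so Q* = 16 and P* = 190 - 6(16) = 94.
PS is the area between P* and the supply curve from 0 to Q*: (1/2)(16)(32) = 256.

256.00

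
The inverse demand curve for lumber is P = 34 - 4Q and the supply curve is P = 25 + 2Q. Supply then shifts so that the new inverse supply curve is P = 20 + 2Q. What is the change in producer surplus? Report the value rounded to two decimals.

3.19

Initial equilibrium: Q_0 = 1.5, P_0 = 28; CS_0 = (1/2)(1.5)(6) = 4.5, PS_0 = (1/2)(1.5)(3) = 2.25.
New equilibrium: 34 - 4Q = 20 + 2Q gives Q_1 = 2.3333, P_1 = 24.6667; CS_1 = 10.8889, PS_1 = 5.4444.
Change in producer surplus = 5.4444 - 2.25 = 3.1944.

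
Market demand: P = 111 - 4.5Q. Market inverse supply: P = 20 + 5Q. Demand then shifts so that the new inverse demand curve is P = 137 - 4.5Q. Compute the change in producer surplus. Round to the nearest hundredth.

Initial equilibrium: Q_0 = 9.5789, P_0 = 67.8947; CS_0 = (1/2)(9.5789)(43.1053) = 206.4515, PS_0 = (1/2)(9.5789)(47.8947) = 229.3906.
New equilibrium: 137 - 4.5Q = 20 + 5Q gives Q_1 = 12.3158, P_1 = 81.5789; CS_1 = 341.277, PS_1 = 379.1967.
Change in producer surplus = 379.1967 - 229.3906 = 149.8061.

149.81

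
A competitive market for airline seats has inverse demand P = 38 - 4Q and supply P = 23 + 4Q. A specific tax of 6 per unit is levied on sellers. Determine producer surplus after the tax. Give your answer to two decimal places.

2.53

Without the tax, 38 - 4Q = 23 + 4Q so Q* = 1.875 and P* = 30.5.
With the tax, sellers need 6 more per unit: 38 - 4Q = 23 + 4Q + 6, so Q_t = 1.125. Buyers pay P_b = 33.5; sellers receive P_s = P_b - 6 = 27.5.
PS = (1/2)(Q_t)(P_s - 23) = (1/2)(1.125)(4.5) = 2.5312.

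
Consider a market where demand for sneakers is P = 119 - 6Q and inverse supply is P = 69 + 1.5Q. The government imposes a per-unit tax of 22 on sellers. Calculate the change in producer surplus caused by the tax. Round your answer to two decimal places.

-22.88

Without the tax, 119 - 6Q = 69 + 1.5Q so Q* = 6.6667 and P* = 79.
With the tax, sellers need 22 more per unit: 119 - 6Q = 69 + 1.5Q + 22, so Q_t = 3.7333. Buyers pay P_b = 96.6; sellers receive P_s = P_b - 22 = 74.6.
Producers lose the trapezoid between P_s and P* out to Q_t plus the triangle from Q_t to Q*: change in PS = 10.4533 - 33.3333 = -22.88.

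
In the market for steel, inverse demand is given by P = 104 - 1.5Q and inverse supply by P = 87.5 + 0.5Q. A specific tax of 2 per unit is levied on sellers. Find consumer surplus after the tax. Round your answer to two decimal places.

39.42

Pre-tax equilibrium: 104 - 1.5Q = 87.5 + 0.5Q gives Q* = 8.25, P* = 91.625.
With the tax, sellers need 2 more per unit: 104 - 1.5Q = 87.5 + 0.5Q + 2, so Q_t = 7.25. Buyers pay P_b = 93.125; sellers receive P_s = P_b - 2 = 91.125.
Consumer surplus is the triangle under demand above P_b: (1/2)(7.25)(104 - 93.125) = 39.4219.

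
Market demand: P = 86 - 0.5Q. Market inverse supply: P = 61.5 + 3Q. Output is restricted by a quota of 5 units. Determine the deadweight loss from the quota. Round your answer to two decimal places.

Unrestricted equilibrium: Q* = (86 - 61.5)/(0.5 + 3) = 7.
At Q = 5 the demand price is 86 - 0.5(5) = 83.5 and the supply price is 61.5 + 3(5) = 76.5.
Deadweight loss is the triangle between the curves from 5 to 7: (1/2)(83.5 - 76.5)(7 - 5) = 7.

7.00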